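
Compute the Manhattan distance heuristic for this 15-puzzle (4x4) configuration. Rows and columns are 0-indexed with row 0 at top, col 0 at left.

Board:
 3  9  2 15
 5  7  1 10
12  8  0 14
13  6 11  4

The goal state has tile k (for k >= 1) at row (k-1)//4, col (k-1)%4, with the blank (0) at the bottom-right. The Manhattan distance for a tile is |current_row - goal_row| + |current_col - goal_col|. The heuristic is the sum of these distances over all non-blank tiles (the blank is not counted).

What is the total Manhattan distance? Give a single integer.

Tile 3: (0,0)->(0,2) = 2
Tile 9: (0,1)->(2,0) = 3
Tile 2: (0,2)->(0,1) = 1
Tile 15: (0,3)->(3,2) = 4
Tile 5: (1,0)->(1,0) = 0
Tile 7: (1,1)->(1,2) = 1
Tile 1: (1,2)->(0,0) = 3
Tile 10: (1,3)->(2,1) = 3
Tile 12: (2,0)->(2,3) = 3
Tile 8: (2,1)->(1,3) = 3
Tile 14: (2,3)->(3,1) = 3
Tile 13: (3,0)->(3,0) = 0
Tile 6: (3,1)->(1,1) = 2
Tile 11: (3,2)->(2,2) = 1
Tile 4: (3,3)->(0,3) = 3
Sum: 2 + 3 + 1 + 4 + 0 + 1 + 3 + 3 + 3 + 3 + 3 + 0 + 2 + 1 + 3 = 32

Answer: 32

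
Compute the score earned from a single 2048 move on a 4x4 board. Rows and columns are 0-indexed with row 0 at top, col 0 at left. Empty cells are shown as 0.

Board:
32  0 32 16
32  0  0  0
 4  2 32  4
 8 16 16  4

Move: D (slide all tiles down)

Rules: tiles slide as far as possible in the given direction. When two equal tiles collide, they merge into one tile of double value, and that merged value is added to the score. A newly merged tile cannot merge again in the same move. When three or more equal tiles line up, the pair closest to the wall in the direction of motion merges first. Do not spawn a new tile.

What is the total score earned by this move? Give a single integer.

Answer: 136

Derivation:
Slide down:
col 0: [32, 32, 4, 8] -> [0, 64, 4, 8]  score +64 (running 64)
col 1: [0, 0, 2, 16] -> [0, 0, 2, 16]  score +0 (running 64)
col 2: [32, 0, 32, 16] -> [0, 0, 64, 16]  score +64 (running 128)
col 3: [16, 0, 4, 4] -> [0, 0, 16, 8]  score +8 (running 136)
Board after move:
 0  0  0  0
64  0  0  0
 4  2 64 16
 8 16 16  8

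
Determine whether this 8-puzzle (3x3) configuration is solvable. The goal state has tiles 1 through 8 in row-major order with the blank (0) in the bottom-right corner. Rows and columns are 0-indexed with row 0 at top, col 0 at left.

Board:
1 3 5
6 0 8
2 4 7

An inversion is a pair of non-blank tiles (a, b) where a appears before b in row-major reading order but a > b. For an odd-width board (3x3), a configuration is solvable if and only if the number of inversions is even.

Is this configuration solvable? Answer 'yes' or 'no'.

Answer: yes

Derivation:
Inversions (pairs i<j in row-major order where tile[i] > tile[j] > 0): 8
8 is even, so the puzzle is solvable.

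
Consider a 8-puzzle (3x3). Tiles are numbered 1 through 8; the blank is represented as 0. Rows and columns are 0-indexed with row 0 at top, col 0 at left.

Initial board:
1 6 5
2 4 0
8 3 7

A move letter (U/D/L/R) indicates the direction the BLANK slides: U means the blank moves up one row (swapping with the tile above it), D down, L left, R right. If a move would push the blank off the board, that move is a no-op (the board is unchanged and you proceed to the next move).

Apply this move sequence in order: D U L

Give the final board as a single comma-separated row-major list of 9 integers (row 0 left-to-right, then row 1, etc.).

After move 1 (D):
1 6 5
2 4 7
8 3 0

After move 2 (U):
1 6 5
2 4 0
8 3 7

After move 3 (L):
1 6 5
2 0 4
8 3 7

Answer: 1, 6, 5, 2, 0, 4, 8, 3, 7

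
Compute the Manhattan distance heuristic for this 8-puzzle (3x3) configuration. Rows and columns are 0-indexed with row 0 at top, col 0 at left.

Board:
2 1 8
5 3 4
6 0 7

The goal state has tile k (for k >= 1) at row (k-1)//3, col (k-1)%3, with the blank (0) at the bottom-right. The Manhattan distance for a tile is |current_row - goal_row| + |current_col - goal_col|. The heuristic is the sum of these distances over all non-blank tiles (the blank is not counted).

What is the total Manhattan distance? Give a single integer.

Answer: 15

Derivation:
Tile 2: at (0,0), goal (0,1), distance |0-0|+|0-1| = 1
Tile 1: at (0,1), goal (0,0), distance |0-0|+|1-0| = 1
Tile 8: at (0,2), goal (2,1), distance |0-2|+|2-1| = 3
Tile 5: at (1,0), goal (1,1), distance |1-1|+|0-1| = 1
Tile 3: at (1,1), goal (0,2), distance |1-0|+|1-2| = 2
Tile 4: at (1,2), goal (1,0), distance |1-1|+|2-0| = 2
Tile 6: at (2,0), goal (1,2), distance |2-1|+|0-2| = 3
Tile 7: at (2,2), goal (2,0), distance |2-2|+|2-0| = 2
Sum: 1 + 1 + 3 + 1 + 2 + 2 + 3 + 2 = 15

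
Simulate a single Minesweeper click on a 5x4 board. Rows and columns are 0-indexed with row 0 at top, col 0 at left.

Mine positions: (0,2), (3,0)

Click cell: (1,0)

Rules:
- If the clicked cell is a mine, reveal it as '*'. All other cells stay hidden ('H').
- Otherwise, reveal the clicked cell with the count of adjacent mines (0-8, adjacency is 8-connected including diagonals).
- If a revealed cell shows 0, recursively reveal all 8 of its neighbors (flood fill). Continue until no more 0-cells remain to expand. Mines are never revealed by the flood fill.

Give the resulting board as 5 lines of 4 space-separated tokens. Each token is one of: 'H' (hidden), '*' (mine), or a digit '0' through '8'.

0 1 H H
0 1 H H
1 1 H H
H H H H
H H H H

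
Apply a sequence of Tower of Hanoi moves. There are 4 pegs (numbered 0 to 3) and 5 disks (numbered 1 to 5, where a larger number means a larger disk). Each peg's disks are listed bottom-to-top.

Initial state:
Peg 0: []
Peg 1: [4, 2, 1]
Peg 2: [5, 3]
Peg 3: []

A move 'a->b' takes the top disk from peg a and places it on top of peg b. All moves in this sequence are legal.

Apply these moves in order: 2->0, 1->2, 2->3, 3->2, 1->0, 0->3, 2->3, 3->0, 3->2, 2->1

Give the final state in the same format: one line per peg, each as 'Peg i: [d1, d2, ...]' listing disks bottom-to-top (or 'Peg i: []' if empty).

Answer: Peg 0: [3, 1]
Peg 1: [4, 2]
Peg 2: [5]
Peg 3: []

Derivation:
After move 1 (2->0):
Peg 0: [3]
Peg 1: [4, 2, 1]
Peg 2: [5]
Peg 3: []

After move 2 (1->2):
Peg 0: [3]
Peg 1: [4, 2]
Peg 2: [5, 1]
Peg 3: []

After move 3 (2->3):
Peg 0: [3]
Peg 1: [4, 2]
Peg 2: [5]
Peg 3: [1]

After move 4 (3->2):
Peg 0: [3]
Peg 1: [4, 2]
Peg 2: [5, 1]
Peg 3: []

After move 5 (1->0):
Peg 0: [3, 2]
Peg 1: [4]
Peg 2: [5, 1]
Peg 3: []

After move 6 (0->3):
Peg 0: [3]
Peg 1: [4]
Peg 2: [5, 1]
Peg 3: [2]

After move 7 (2->3):
Peg 0: [3]
Peg 1: [4]
Peg 2: [5]
Peg 3: [2, 1]

After move 8 (3->0):
Peg 0: [3, 1]
Peg 1: [4]
Peg 2: [5]
Peg 3: [2]

After move 9 (3->2):
Peg 0: [3, 1]
Peg 1: [4]
Peg 2: [5, 2]
Peg 3: []

After move 10 (2->1):
Peg 0: [3, 1]
Peg 1: [4, 2]
Peg 2: [5]
Peg 3: []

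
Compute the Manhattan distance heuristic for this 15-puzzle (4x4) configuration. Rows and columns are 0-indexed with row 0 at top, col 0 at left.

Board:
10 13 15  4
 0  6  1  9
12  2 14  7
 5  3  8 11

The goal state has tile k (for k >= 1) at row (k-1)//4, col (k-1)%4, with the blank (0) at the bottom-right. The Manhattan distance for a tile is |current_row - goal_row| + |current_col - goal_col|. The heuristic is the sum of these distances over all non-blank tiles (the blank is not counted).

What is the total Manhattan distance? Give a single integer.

Answer: 37

Derivation:
Tile 10: at (0,0), goal (2,1), distance |0-2|+|0-1| = 3
Tile 13: at (0,1), goal (3,0), distance |0-3|+|1-0| = 4
Tile 15: at (0,2), goal (3,2), distance |0-3|+|2-2| = 3
Tile 4: at (0,3), goal (0,3), distance |0-0|+|3-3| = 0
Tile 6: at (1,1), goal (1,1), distance |1-1|+|1-1| = 0
Tile 1: at (1,2), goal (0,0), distance |1-0|+|2-0| = 3
Tile 9: at (1,3), goal (2,0), distance |1-2|+|3-0| = 4
Tile 12: at (2,0), goal (2,3), distance |2-2|+|0-3| = 3
Tile 2: at (2,1), goal (0,1), distance |2-0|+|1-1| = 2
Tile 14: at (2,2), goal (3,1), distance |2-3|+|2-1| = 2
Tile 7: at (2,3), goal (1,2), distance |2-1|+|3-2| = 2
Tile 5: at (3,0), goal (1,0), distance |3-1|+|0-0| = 2
Tile 3: at (3,1), goal (0,2), distance |3-0|+|1-2| = 4
Tile 8: at (3,2), goal (1,3), distance |3-1|+|2-3| = 3
Tile 11: at (3,3), goal (2,2), distance |3-2|+|3-2| = 2
Sum: 3 + 4 + 3 + 0 + 0 + 3 + 4 + 3 + 2 + 2 + 2 + 2 + 4 + 3 + 2 = 37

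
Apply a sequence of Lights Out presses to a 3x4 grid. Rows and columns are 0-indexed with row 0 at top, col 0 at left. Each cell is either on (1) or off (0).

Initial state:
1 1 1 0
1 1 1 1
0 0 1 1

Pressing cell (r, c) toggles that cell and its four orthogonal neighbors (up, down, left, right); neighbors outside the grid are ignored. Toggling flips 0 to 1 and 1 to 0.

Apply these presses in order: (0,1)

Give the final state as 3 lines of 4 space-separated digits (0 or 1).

After press 1 at (0,1):
0 0 0 0
1 0 1 1
0 0 1 1

Answer: 0 0 0 0
1 0 1 1
0 0 1 1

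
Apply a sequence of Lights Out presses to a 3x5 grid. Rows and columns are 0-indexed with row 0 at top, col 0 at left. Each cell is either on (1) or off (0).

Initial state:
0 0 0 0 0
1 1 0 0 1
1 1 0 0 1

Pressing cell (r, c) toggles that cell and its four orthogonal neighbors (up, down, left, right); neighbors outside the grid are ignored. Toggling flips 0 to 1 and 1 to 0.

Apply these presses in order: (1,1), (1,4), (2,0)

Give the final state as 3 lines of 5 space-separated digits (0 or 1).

Answer: 0 1 0 0 1
1 0 1 1 0
0 1 0 0 0

Derivation:
After press 1 at (1,1):
0 1 0 0 0
0 0 1 0 1
1 0 0 0 1

After press 2 at (1,4):
0 1 0 0 1
0 0 1 1 0
1 0 0 0 0

After press 3 at (2,0):
0 1 0 0 1
1 0 1 1 0
0 1 0 0 0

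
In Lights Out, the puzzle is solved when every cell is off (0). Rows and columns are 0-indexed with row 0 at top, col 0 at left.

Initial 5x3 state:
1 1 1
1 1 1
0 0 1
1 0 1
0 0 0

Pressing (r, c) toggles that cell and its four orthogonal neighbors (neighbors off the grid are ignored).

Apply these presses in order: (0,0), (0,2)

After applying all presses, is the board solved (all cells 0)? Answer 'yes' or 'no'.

After press 1 at (0,0):
0 0 1
0 1 1
0 0 1
1 0 1
0 0 0

After press 2 at (0,2):
0 1 0
0 1 0
0 0 1
1 0 1
0 0 0

Lights still on: 5

Answer: no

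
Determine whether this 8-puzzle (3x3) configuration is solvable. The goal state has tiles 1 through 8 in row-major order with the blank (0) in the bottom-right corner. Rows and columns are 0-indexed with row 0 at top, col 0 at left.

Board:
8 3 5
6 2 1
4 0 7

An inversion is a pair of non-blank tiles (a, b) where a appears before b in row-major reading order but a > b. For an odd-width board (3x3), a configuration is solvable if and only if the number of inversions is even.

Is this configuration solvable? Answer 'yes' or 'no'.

Answer: yes

Derivation:
Inversions (pairs i<j in row-major order where tile[i] > tile[j] > 0): 16
16 is even, so the puzzle is solvable.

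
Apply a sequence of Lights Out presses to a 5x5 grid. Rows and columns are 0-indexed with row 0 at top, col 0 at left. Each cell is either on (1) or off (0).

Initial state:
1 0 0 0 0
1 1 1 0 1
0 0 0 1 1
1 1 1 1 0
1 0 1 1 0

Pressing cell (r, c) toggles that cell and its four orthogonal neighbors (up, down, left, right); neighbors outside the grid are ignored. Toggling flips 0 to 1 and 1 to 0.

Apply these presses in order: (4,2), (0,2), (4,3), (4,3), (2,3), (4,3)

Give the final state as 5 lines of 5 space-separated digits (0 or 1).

After press 1 at (4,2):
1 0 0 0 0
1 1 1 0 1
0 0 0 1 1
1 1 0 1 0
1 1 0 0 0

After press 2 at (0,2):
1 1 1 1 0
1 1 0 0 1
0 0 0 1 1
1 1 0 1 0
1 1 0 0 0

After press 3 at (4,3):
1 1 1 1 0
1 1 0 0 1
0 0 0 1 1
1 1 0 0 0
1 1 1 1 1

After press 4 at (4,3):
1 1 1 1 0
1 1 0 0 1
0 0 0 1 1
1 1 0 1 0
1 1 0 0 0

After press 5 at (2,3):
1 1 1 1 0
1 1 0 1 1
0 0 1 0 0
1 1 0 0 0
1 1 0 0 0

After press 6 at (4,3):
1 1 1 1 0
1 1 0 1 1
0 0 1 0 0
1 1 0 1 0
1 1 1 1 1

Answer: 1 1 1 1 0
1 1 0 1 1
0 0 1 0 0
1 1 0 1 0
1 1 1 1 1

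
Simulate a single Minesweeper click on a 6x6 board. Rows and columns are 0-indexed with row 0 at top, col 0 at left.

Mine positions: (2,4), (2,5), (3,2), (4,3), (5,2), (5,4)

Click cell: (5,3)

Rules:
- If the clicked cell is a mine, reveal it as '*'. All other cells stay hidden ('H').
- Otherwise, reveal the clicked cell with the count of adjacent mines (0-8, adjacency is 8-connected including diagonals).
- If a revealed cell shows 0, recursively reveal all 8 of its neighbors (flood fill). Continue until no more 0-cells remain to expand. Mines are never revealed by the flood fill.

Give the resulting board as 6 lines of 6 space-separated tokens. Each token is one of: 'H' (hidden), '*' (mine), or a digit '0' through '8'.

H H H H H H
H H H H H H
H H H H H H
H H H H H H
H H H H H H
H H H 3 H H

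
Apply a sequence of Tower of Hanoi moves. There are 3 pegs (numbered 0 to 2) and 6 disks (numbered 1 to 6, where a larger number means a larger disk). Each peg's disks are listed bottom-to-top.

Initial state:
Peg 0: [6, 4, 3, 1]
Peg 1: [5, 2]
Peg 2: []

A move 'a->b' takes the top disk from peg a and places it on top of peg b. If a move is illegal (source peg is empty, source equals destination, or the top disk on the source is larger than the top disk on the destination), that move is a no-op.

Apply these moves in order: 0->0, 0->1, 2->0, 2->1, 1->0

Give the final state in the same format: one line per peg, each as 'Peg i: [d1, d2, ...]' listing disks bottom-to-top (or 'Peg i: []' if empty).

After move 1 (0->0):
Peg 0: [6, 4, 3, 1]
Peg 1: [5, 2]
Peg 2: []

After move 2 (0->1):
Peg 0: [6, 4, 3]
Peg 1: [5, 2, 1]
Peg 2: []

After move 3 (2->0):
Peg 0: [6, 4, 3]
Peg 1: [5, 2, 1]
Peg 2: []

After move 4 (2->1):
Peg 0: [6, 4, 3]
Peg 1: [5, 2, 1]
Peg 2: []

After move 5 (1->0):
Peg 0: [6, 4, 3, 1]
Peg 1: [5, 2]
Peg 2: []

Answer: Peg 0: [6, 4, 3, 1]
Peg 1: [5, 2]
Peg 2: []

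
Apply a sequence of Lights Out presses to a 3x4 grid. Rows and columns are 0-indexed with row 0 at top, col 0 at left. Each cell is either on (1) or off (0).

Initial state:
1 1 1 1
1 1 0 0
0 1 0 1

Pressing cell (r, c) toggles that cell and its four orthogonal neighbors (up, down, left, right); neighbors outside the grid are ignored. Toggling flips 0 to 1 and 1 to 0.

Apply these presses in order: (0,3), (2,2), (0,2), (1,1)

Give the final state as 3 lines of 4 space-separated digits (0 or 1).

After press 1 at (0,3):
1 1 0 0
1 1 0 1
0 1 0 1

After press 2 at (2,2):
1 1 0 0
1 1 1 1
0 0 1 0

After press 3 at (0,2):
1 0 1 1
1 1 0 1
0 0 1 0

After press 4 at (1,1):
1 1 1 1
0 0 1 1
0 1 1 0

Answer: 1 1 1 1
0 0 1 1
0 1 1 0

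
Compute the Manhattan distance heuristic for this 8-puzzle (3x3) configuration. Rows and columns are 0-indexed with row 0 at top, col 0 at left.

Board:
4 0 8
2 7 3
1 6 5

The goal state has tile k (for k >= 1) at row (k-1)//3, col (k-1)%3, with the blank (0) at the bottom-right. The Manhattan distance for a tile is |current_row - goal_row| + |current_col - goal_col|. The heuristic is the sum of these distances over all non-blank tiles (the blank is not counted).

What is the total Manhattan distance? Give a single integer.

Answer: 15

Derivation:
Tile 4: at (0,0), goal (1,0), distance |0-1|+|0-0| = 1
Tile 8: at (0,2), goal (2,1), distance |0-2|+|2-1| = 3
Tile 2: at (1,0), goal (0,1), distance |1-0|+|0-1| = 2
Tile 7: at (1,1), goal (2,0), distance |1-2|+|1-0| = 2
Tile 3: at (1,2), goal (0,2), distance |1-0|+|2-2| = 1
Tile 1: at (2,0), goal (0,0), distance |2-0|+|0-0| = 2
Tile 6: at (2,1), goal (1,2), distance |2-1|+|1-2| = 2
Tile 5: at (2,2), goal (1,1), distance |2-1|+|2-1| = 2
Sum: 1 + 3 + 2 + 2 + 1 + 2 + 2 + 2 = 15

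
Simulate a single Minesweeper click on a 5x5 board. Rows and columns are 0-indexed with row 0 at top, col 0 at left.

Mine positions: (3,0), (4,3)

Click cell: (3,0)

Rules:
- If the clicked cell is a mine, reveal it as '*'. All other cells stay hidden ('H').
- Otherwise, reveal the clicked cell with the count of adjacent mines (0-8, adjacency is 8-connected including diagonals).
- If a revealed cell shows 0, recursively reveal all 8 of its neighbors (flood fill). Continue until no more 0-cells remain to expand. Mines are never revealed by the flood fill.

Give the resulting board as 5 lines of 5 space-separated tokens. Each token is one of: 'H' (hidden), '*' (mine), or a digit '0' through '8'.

H H H H H
H H H H H
H H H H H
* H H H H
H H H H H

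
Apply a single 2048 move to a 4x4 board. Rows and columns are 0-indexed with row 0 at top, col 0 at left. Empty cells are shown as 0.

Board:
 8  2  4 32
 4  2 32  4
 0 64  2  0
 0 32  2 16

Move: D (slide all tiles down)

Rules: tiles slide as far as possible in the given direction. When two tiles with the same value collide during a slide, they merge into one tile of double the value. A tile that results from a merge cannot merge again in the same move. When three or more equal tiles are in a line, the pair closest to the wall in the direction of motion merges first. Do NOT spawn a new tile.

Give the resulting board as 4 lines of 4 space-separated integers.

Answer:  0  0  0  0
 0  4  4 32
 8 64 32  4
 4 32  4 16

Derivation:
Slide down:
col 0: [8, 4, 0, 0] -> [0, 0, 8, 4]
col 1: [2, 2, 64, 32] -> [0, 4, 64, 32]
col 2: [4, 32, 2, 2] -> [0, 4, 32, 4]
col 3: [32, 4, 0, 16] -> [0, 32, 4, 16]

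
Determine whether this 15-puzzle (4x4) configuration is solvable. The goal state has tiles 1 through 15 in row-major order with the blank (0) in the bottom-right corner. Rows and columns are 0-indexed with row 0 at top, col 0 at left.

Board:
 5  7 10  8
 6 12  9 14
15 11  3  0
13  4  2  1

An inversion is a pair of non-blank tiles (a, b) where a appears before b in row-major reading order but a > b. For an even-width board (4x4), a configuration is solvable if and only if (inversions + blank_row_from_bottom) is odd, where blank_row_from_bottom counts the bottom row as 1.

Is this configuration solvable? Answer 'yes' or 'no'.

Inversions: 59
Blank is in row 2 (0-indexed from top), which is row 2 counting from the bottom (bottom = 1).
59 + 2 = 61, which is odd, so the puzzle is solvable.

Answer: yes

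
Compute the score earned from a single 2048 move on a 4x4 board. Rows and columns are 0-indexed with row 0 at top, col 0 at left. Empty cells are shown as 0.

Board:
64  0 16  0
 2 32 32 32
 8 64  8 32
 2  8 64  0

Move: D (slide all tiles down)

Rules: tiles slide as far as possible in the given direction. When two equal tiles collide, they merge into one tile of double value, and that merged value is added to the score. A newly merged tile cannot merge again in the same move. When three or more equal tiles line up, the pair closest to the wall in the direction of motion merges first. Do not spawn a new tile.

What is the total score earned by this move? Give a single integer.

Slide down:
col 0: [64, 2, 8, 2] -> [64, 2, 8, 2]  score +0 (running 0)
col 1: [0, 32, 64, 8] -> [0, 32, 64, 8]  score +0 (running 0)
col 2: [16, 32, 8, 64] -> [16, 32, 8, 64]  score +0 (running 0)
col 3: [0, 32, 32, 0] -> [0, 0, 0, 64]  score +64 (running 64)
Board after move:
64  0 16  0
 2 32 32  0
 8 64  8  0
 2  8 64 64

Answer: 64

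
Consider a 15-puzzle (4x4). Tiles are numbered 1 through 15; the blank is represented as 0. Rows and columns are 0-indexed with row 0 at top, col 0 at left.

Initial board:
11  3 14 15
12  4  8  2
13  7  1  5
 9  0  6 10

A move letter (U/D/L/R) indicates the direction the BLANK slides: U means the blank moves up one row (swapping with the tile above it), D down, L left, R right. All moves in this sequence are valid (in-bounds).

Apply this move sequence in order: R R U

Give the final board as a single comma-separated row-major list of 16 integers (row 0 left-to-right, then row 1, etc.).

Answer: 11, 3, 14, 15, 12, 4, 8, 2, 13, 7, 1, 0, 9, 6, 10, 5

Derivation:
After move 1 (R):
11  3 14 15
12  4  8  2
13  7  1  5
 9  6  0 10

After move 2 (R):
11  3 14 15
12  4  8  2
13  7  1  5
 9  6 10  0

After move 3 (U):
11  3 14 15
12  4  8  2
13  7  1  0
 9  6 10  5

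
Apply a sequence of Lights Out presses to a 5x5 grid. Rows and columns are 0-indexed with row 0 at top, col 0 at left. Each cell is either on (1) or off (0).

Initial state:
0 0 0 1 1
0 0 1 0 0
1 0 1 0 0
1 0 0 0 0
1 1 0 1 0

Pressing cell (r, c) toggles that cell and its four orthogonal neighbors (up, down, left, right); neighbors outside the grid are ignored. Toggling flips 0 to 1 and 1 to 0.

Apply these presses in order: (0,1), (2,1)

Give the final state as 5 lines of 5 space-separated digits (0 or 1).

After press 1 at (0,1):
1 1 1 1 1
0 1 1 0 0
1 0 1 0 0
1 0 0 0 0
1 1 0 1 0

After press 2 at (2,1):
1 1 1 1 1
0 0 1 0 0
0 1 0 0 0
1 1 0 0 0
1 1 0 1 0

Answer: 1 1 1 1 1
0 0 1 0 0
0 1 0 0 0
1 1 0 0 0
1 1 0 1 0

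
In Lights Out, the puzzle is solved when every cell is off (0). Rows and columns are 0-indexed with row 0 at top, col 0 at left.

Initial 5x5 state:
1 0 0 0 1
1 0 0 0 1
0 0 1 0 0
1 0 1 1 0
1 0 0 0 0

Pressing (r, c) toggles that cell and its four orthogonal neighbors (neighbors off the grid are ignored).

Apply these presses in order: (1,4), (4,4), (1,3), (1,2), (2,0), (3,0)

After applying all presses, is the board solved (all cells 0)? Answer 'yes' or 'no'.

Answer: no

Derivation:
After press 1 at (1,4):
1 0 0 0 0
1 0 0 1 0
0 0 1 0 1
1 0 1 1 0
1 0 0 0 0

After press 2 at (4,4):
1 0 0 0 0
1 0 0 1 0
0 0 1 0 1
1 0 1 1 1
1 0 0 1 1

After press 3 at (1,3):
1 0 0 1 0
1 0 1 0 1
0 0 1 1 1
1 0 1 1 1
1 0 0 1 1

After press 4 at (1,2):
1 0 1 1 0
1 1 0 1 1
0 0 0 1 1
1 0 1 1 1
1 0 0 1 1

After press 5 at (2,0):
1 0 1 1 0
0 1 0 1 1
1 1 0 1 1
0 0 1 1 1
1 0 0 1 1

After press 6 at (3,0):
1 0 1 1 0
0 1 0 1 1
0 1 0 1 1
1 1 1 1 1
0 0 0 1 1

Lights still on: 16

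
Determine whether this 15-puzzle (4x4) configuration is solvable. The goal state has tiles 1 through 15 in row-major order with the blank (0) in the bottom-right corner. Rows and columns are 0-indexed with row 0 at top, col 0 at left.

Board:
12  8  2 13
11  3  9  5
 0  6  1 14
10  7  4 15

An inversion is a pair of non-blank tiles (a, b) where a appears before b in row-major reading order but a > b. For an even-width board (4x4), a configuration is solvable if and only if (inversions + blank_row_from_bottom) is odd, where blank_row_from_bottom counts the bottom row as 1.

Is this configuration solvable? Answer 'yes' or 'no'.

Answer: no

Derivation:
Inversions: 52
Blank is in row 2 (0-indexed from top), which is row 2 counting from the bottom (bottom = 1).
52 + 2 = 54, which is even, so the puzzle is not solvable.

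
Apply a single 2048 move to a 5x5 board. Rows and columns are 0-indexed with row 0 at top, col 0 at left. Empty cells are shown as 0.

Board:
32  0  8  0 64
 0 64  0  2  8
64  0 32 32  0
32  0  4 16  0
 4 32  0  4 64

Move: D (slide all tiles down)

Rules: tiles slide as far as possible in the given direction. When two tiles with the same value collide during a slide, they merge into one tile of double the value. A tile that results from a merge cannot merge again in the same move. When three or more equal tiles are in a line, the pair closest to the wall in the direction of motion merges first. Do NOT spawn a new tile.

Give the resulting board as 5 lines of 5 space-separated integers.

Answer:  0  0  0  0  0
32  0  0  2  0
64  0  8 32 64
32 64 32 16  8
 4 32  4  4 64

Derivation:
Slide down:
col 0: [32, 0, 64, 32, 4] -> [0, 32, 64, 32, 4]
col 1: [0, 64, 0, 0, 32] -> [0, 0, 0, 64, 32]
col 2: [8, 0, 32, 4, 0] -> [0, 0, 8, 32, 4]
col 3: [0, 2, 32, 16, 4] -> [0, 2, 32, 16, 4]
col 4: [64, 8, 0, 0, 64] -> [0, 0, 64, 8, 64]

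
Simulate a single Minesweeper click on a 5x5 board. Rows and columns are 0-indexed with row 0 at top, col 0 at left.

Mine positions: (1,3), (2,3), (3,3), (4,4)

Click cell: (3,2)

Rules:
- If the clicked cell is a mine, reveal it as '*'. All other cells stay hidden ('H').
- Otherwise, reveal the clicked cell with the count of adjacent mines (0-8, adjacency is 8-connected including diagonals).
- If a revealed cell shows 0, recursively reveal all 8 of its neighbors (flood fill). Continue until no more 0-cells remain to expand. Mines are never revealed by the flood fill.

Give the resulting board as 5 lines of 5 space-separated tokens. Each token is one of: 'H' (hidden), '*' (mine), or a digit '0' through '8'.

H H H H H
H H H H H
H H H H H
H H 2 H H
H H H H H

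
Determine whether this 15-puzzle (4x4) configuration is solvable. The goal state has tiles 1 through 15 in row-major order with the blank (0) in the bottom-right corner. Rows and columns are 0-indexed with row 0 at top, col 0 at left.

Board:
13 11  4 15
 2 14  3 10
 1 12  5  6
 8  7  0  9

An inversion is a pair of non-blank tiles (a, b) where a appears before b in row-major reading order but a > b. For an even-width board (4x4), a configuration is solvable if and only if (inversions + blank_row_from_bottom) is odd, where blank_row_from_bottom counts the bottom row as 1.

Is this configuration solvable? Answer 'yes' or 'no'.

Answer: no

Derivation:
Inversions: 59
Blank is in row 3 (0-indexed from top), which is row 1 counting from the bottom (bottom = 1).
59 + 1 = 60, which is even, so the puzzle is not solvable.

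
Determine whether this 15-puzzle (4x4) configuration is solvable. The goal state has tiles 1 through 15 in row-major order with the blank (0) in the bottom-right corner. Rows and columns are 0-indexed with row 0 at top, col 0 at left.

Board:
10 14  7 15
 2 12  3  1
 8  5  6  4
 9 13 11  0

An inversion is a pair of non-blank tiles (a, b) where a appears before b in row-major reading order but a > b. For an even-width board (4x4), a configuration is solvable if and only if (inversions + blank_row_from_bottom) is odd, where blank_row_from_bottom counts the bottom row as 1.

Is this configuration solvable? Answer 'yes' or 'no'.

Inversions: 54
Blank is in row 3 (0-indexed from top), which is row 1 counting from the bottom (bottom = 1).
54 + 1 = 55, which is odd, so the puzzle is solvable.

Answer: yes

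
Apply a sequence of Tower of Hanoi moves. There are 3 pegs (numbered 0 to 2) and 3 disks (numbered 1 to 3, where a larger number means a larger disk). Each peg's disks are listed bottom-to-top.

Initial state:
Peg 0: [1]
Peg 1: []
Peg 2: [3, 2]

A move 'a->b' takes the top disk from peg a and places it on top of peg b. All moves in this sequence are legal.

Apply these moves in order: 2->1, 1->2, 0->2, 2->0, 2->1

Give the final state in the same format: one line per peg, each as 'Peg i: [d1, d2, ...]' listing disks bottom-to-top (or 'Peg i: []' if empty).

After move 1 (2->1):
Peg 0: [1]
Peg 1: [2]
Peg 2: [3]

After move 2 (1->2):
Peg 0: [1]
Peg 1: []
Peg 2: [3, 2]

After move 3 (0->2):
Peg 0: []
Peg 1: []
Peg 2: [3, 2, 1]

After move 4 (2->0):
Peg 0: [1]
Peg 1: []
Peg 2: [3, 2]

After move 5 (2->1):
Peg 0: [1]
Peg 1: [2]
Peg 2: [3]

Answer: Peg 0: [1]
Peg 1: [2]
Peg 2: [3]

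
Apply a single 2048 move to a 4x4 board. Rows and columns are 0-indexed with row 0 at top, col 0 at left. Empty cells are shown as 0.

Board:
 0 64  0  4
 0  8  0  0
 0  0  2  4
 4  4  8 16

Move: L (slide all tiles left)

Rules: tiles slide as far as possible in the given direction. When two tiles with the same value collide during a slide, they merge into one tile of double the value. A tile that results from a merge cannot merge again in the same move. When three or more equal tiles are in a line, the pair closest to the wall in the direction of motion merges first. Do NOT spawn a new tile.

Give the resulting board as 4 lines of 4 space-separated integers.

Slide left:
row 0: [0, 64, 0, 4] -> [64, 4, 0, 0]
row 1: [0, 8, 0, 0] -> [8, 0, 0, 0]
row 2: [0, 0, 2, 4] -> [2, 4, 0, 0]
row 3: [4, 4, 8, 16] -> [8, 8, 16, 0]

Answer: 64  4  0  0
 8  0  0  0
 2  4  0  0
 8  8 16  0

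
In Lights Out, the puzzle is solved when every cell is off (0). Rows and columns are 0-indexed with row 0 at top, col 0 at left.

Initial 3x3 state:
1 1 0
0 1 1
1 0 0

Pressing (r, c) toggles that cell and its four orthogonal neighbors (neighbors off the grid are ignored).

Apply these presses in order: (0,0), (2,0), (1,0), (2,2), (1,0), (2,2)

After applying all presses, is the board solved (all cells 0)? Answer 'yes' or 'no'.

After press 1 at (0,0):
0 0 0
1 1 1
1 0 0

After press 2 at (2,0):
0 0 0
0 1 1
0 1 0

After press 3 at (1,0):
1 0 0
1 0 1
1 1 0

After press 4 at (2,2):
1 0 0
1 0 0
1 0 1

After press 5 at (1,0):
0 0 0
0 1 0
0 0 1

After press 6 at (2,2):
0 0 0
0 1 1
0 1 0

Lights still on: 3

Answer: no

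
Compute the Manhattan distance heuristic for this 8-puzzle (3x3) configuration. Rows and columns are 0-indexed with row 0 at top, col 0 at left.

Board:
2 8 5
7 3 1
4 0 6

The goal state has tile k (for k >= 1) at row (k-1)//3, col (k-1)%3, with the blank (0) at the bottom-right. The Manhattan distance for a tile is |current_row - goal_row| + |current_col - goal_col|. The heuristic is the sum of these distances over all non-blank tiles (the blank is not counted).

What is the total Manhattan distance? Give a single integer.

Tile 2: (0,0)->(0,1) = 1
Tile 8: (0,1)->(2,1) = 2
Tile 5: (0,2)->(1,1) = 2
Tile 7: (1,0)->(2,0) = 1
Tile 3: (1,1)->(0,2) = 2
Tile 1: (1,2)->(0,0) = 3
Tile 4: (2,0)->(1,0) = 1
Tile 6: (2,2)->(1,2) = 1
Sum: 1 + 2 + 2 + 1 + 2 + 3 + 1 + 1 = 13

Answer: 13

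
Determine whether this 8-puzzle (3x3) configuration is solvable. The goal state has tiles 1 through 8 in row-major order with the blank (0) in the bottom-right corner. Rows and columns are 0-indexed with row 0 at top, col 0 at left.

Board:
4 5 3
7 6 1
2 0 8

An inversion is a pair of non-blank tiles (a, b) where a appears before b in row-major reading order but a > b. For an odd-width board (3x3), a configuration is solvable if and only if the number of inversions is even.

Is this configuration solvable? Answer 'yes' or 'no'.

Answer: no

Derivation:
Inversions (pairs i<j in row-major order where tile[i] > tile[j] > 0): 13
13 is odd, so the puzzle is not solvable.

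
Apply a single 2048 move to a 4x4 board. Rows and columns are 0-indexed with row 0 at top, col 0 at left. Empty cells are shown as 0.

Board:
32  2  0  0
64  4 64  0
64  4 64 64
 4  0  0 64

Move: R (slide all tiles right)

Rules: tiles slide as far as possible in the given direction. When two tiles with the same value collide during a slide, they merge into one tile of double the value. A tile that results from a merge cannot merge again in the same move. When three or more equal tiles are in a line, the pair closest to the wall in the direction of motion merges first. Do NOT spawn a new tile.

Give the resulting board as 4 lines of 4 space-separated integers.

Slide right:
row 0: [32, 2, 0, 0] -> [0, 0, 32, 2]
row 1: [64, 4, 64, 0] -> [0, 64, 4, 64]
row 2: [64, 4, 64, 64] -> [0, 64, 4, 128]
row 3: [4, 0, 0, 64] -> [0, 0, 4, 64]

Answer:   0   0  32   2
  0  64   4  64
  0  64   4 128
  0   0   4  64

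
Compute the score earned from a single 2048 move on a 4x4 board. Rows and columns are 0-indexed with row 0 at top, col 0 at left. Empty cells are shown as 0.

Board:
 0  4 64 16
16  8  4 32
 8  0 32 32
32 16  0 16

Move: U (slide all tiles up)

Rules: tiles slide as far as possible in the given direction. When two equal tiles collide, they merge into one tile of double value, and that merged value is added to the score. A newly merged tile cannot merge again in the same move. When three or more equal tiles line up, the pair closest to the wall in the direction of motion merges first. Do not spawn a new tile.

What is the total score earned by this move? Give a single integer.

Slide up:
col 0: [0, 16, 8, 32] -> [16, 8, 32, 0]  score +0 (running 0)
col 1: [4, 8, 0, 16] -> [4, 8, 16, 0]  score +0 (running 0)
col 2: [64, 4, 32, 0] -> [64, 4, 32, 0]  score +0 (running 0)
col 3: [16, 32, 32, 16] -> [16, 64, 16, 0]  score +64 (running 64)
Board after move:
16  4 64 16
 8  8  4 64
32 16 32 16
 0  0  0  0

Answer: 64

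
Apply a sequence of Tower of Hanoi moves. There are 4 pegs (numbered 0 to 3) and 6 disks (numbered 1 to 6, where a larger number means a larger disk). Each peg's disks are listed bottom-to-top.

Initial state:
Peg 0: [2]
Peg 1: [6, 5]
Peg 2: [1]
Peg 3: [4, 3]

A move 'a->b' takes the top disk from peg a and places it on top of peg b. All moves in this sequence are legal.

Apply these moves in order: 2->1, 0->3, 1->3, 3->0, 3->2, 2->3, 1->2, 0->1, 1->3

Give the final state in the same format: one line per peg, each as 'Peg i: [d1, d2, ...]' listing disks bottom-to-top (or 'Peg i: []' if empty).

After move 1 (2->1):
Peg 0: [2]
Peg 1: [6, 5, 1]
Peg 2: []
Peg 3: [4, 3]

After move 2 (0->3):
Peg 0: []
Peg 1: [6, 5, 1]
Peg 2: []
Peg 3: [4, 3, 2]

After move 3 (1->3):
Peg 0: []
Peg 1: [6, 5]
Peg 2: []
Peg 3: [4, 3, 2, 1]

After move 4 (3->0):
Peg 0: [1]
Peg 1: [6, 5]
Peg 2: []
Peg 3: [4, 3, 2]

After move 5 (3->2):
Peg 0: [1]
Peg 1: [6, 5]
Peg 2: [2]
Peg 3: [4, 3]

After move 6 (2->3):
Peg 0: [1]
Peg 1: [6, 5]
Peg 2: []
Peg 3: [4, 3, 2]

After move 7 (1->2):
Peg 0: [1]
Peg 1: [6]
Peg 2: [5]
Peg 3: [4, 3, 2]

After move 8 (0->1):
Peg 0: []
Peg 1: [6, 1]
Peg 2: [5]
Peg 3: [4, 3, 2]

After move 9 (1->3):
Peg 0: []
Peg 1: [6]
Peg 2: [5]
Peg 3: [4, 3, 2, 1]

Answer: Peg 0: []
Peg 1: [6]
Peg 2: [5]
Peg 3: [4, 3, 2, 1]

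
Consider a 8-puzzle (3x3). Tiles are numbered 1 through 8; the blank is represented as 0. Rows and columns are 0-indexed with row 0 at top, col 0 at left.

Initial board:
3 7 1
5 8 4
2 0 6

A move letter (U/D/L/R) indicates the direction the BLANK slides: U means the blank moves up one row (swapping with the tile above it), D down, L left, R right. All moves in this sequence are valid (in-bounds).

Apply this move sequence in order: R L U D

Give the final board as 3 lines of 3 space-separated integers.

After move 1 (R):
3 7 1
5 8 4
2 6 0

After move 2 (L):
3 7 1
5 8 4
2 0 6

After move 3 (U):
3 7 1
5 0 4
2 8 6

After move 4 (D):
3 7 1
5 8 4
2 0 6

Answer: 3 7 1
5 8 4
2 0 6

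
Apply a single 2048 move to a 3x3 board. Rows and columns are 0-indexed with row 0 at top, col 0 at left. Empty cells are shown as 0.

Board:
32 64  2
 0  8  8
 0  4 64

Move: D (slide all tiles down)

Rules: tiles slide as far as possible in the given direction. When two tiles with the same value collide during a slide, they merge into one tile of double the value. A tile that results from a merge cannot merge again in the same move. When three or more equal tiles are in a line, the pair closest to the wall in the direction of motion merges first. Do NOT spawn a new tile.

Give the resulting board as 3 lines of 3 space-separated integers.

Slide down:
col 0: [32, 0, 0] -> [0, 0, 32]
col 1: [64, 8, 4] -> [64, 8, 4]
col 2: [2, 8, 64] -> [2, 8, 64]

Answer:  0 64  2
 0  8  8
32  4 64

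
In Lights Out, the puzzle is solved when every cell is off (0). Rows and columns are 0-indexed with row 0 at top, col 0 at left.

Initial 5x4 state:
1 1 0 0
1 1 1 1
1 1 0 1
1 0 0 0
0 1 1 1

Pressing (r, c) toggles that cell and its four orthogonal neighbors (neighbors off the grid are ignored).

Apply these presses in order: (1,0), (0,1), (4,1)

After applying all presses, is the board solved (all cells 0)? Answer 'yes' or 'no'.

After press 1 at (1,0):
0 1 0 0
0 0 1 1
0 1 0 1
1 0 0 0
0 1 1 1

After press 2 at (0,1):
1 0 1 0
0 1 1 1
0 1 0 1
1 0 0 0
0 1 1 1

After press 3 at (4,1):
1 0 1 0
0 1 1 1
0 1 0 1
1 1 0 0
1 0 0 1

Lights still on: 11

Answer: no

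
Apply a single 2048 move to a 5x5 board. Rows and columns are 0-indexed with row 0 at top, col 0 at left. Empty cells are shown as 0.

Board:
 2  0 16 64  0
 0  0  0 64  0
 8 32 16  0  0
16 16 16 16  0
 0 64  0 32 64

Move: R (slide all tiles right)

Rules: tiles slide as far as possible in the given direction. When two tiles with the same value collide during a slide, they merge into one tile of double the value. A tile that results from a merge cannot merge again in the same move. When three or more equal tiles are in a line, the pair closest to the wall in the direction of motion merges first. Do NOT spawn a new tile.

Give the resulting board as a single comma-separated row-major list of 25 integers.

Answer: 0, 0, 2, 16, 64, 0, 0, 0, 0, 64, 0, 0, 8, 32, 16, 0, 0, 0, 32, 32, 0, 0, 64, 32, 64

Derivation:
Slide right:
row 0: [2, 0, 16, 64, 0] -> [0, 0, 2, 16, 64]
row 1: [0, 0, 0, 64, 0] -> [0, 0, 0, 0, 64]
row 2: [8, 32, 16, 0, 0] -> [0, 0, 8, 32, 16]
row 3: [16, 16, 16, 16, 0] -> [0, 0, 0, 32, 32]
row 4: [0, 64, 0, 32, 64] -> [0, 0, 64, 32, 64]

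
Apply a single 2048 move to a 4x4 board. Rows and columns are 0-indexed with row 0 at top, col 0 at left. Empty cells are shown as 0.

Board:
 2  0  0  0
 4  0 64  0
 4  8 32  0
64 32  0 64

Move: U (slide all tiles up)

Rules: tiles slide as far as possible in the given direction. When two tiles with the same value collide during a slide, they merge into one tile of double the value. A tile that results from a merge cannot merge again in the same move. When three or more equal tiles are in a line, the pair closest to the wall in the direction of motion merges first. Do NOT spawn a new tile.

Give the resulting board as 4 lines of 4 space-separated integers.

Slide up:
col 0: [2, 4, 4, 64] -> [2, 8, 64, 0]
col 1: [0, 0, 8, 32] -> [8, 32, 0, 0]
col 2: [0, 64, 32, 0] -> [64, 32, 0, 0]
col 3: [0, 0, 0, 64] -> [64, 0, 0, 0]

Answer:  2  8 64 64
 8 32 32  0
64  0  0  0
 0  0  0  0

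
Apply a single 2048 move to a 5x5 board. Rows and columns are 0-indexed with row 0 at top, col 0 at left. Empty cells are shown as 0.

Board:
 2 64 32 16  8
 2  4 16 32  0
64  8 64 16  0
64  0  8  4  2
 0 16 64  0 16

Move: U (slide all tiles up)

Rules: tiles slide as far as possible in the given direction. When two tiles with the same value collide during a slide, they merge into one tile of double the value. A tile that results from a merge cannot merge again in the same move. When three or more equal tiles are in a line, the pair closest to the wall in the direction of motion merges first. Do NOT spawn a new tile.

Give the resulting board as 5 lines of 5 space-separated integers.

Answer:   4  64  32  16   8
128   4  16  32   2
  0   8  64  16  16
  0  16   8   4   0
  0   0  64   0   0

Derivation:
Slide up:
col 0: [2, 2, 64, 64, 0] -> [4, 128, 0, 0, 0]
col 1: [64, 4, 8, 0, 16] -> [64, 4, 8, 16, 0]
col 2: [32, 16, 64, 8, 64] -> [32, 16, 64, 8, 64]
col 3: [16, 32, 16, 4, 0] -> [16, 32, 16, 4, 0]
col 4: [8, 0, 0, 2, 16] -> [8, 2, 16, 0, 0]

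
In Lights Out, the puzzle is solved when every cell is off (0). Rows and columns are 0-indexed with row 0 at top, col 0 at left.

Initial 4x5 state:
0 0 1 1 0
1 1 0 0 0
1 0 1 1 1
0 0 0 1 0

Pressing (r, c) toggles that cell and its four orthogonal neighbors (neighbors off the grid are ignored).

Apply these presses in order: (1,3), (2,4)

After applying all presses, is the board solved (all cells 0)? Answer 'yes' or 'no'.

After press 1 at (1,3):
0 0 1 0 0
1 1 1 1 1
1 0 1 0 1
0 0 0 1 0

After press 2 at (2,4):
0 0 1 0 0
1 1 1 1 0
1 0 1 1 0
0 0 0 1 1

Lights still on: 10

Answer: no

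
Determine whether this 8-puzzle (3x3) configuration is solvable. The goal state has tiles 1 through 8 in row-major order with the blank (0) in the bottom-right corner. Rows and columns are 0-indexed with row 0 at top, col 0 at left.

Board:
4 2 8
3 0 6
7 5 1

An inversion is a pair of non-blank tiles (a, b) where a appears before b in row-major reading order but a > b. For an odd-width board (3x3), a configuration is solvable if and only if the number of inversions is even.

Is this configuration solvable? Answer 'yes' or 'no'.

Answer: no

Derivation:
Inversions (pairs i<j in row-major order where tile[i] > tile[j] > 0): 15
15 is odd, so the puzzle is not solvable.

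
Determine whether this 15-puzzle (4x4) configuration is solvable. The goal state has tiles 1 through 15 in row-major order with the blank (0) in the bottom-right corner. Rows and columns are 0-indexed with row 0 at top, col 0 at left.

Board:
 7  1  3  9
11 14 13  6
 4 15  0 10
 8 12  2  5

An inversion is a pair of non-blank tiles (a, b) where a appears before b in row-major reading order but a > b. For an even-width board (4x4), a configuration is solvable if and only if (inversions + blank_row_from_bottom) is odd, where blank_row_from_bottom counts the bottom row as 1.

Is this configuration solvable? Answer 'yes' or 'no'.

Answer: yes

Derivation:
Inversions: 49
Blank is in row 2 (0-indexed from top), which is row 2 counting from the bottom (bottom = 1).
49 + 2 = 51, which is odd, so the puzzle is solvable.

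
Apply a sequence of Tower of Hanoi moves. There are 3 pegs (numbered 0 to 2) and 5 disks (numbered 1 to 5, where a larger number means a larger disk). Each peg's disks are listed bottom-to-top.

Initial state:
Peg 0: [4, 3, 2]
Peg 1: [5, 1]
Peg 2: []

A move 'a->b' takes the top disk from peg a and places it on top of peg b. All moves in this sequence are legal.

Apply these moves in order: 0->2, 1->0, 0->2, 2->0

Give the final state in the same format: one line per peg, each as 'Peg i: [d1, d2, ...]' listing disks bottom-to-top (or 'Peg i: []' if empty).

After move 1 (0->2):
Peg 0: [4, 3]
Peg 1: [5, 1]
Peg 2: [2]

After move 2 (1->0):
Peg 0: [4, 3, 1]
Peg 1: [5]
Peg 2: [2]

After move 3 (0->2):
Peg 0: [4, 3]
Peg 1: [5]
Peg 2: [2, 1]

After move 4 (2->0):
Peg 0: [4, 3, 1]
Peg 1: [5]
Peg 2: [2]

Answer: Peg 0: [4, 3, 1]
Peg 1: [5]
Peg 2: [2]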